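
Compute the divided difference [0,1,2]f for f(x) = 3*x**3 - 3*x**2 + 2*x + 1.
6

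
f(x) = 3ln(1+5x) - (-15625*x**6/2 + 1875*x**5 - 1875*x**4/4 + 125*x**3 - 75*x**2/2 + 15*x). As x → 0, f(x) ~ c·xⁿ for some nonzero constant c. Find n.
7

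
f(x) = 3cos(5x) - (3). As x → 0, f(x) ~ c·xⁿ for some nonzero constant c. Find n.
2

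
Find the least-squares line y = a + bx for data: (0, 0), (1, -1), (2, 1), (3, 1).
a = -1/2, b = 1/2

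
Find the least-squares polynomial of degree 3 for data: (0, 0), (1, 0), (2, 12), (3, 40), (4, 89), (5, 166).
-13/126 + (-2567/756)x + (184/63)x² + (95/108)x³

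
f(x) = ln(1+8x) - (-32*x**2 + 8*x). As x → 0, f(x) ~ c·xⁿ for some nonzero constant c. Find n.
3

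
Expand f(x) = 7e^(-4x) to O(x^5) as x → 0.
7 - 28*x + 56*x**2 - 224*x**3/3 + 224*x**4/3 + O(x**5)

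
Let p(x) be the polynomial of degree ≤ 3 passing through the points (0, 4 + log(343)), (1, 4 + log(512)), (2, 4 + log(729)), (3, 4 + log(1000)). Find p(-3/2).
4 + log(8183243915489726346684277347882562022607*2**(1/8)*3**(5/8)*5**(7/16)*7**(11/16)/811296384146066816957890051440640000000)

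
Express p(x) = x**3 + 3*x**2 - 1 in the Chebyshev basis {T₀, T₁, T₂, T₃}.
(1/2)T₀ + (3/4)T₁ + (3/2)T₂ + (1/4)T₃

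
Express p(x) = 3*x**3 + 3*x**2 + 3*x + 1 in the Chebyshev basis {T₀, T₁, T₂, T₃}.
(5/2)T₀ + (21/4)T₁ + (3/2)T₂ + (3/4)T₃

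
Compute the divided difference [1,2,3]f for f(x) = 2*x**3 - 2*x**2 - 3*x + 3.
10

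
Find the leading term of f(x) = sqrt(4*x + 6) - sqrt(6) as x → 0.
sqrt(6)*x/3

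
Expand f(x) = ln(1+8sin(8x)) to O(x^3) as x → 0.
64*x - 2048*x**2 + O(x**3)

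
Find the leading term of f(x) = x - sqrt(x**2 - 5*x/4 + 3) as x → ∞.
5/8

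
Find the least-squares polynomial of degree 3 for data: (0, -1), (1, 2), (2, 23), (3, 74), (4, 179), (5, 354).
-11/9 + (505/189)x + (-107/63)x² + (83/27)x³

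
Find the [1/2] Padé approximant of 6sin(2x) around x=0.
12*x/(2*x**2/3 + 1)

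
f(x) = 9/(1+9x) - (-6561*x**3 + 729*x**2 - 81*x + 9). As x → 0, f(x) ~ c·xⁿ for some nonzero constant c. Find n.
4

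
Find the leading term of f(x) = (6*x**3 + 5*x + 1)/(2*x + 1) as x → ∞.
3*x**2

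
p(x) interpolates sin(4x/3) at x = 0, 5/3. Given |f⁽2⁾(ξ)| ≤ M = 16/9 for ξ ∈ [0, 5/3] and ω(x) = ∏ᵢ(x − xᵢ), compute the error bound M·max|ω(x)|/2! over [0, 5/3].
50/81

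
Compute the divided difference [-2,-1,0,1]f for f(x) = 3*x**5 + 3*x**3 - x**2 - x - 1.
18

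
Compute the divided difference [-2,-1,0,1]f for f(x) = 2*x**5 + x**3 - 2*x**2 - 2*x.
11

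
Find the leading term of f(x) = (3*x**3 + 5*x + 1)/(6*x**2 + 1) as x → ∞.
x/2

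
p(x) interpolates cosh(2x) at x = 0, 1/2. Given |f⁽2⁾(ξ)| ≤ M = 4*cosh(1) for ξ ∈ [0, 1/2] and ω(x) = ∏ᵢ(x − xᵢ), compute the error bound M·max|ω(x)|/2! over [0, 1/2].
cosh(1)/8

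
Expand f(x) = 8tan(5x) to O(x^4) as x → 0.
40*x + 1000*x**3/3 + O(x**4)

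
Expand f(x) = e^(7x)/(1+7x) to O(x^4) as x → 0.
1 + 49*x**2/2 - 343*x**3/3 + O(x**4)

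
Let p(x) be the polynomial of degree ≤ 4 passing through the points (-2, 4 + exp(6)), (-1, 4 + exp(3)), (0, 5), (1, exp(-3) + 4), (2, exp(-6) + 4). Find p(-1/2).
((-5*exp(6) + 602 + 60*exp(3))*exp(6) - 20*exp(3) + 3)*exp(-6)/128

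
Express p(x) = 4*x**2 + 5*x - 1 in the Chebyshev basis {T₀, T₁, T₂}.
T₀ + (5)T₁ + (2)T₂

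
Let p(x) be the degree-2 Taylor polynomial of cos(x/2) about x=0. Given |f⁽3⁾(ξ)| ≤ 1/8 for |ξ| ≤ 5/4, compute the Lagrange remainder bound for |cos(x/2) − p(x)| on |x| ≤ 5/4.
125/3072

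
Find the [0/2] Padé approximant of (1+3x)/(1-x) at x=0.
1/(12*x**2 - 4*x + 1)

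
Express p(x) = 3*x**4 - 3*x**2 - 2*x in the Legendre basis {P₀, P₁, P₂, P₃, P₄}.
(-2/5)P₀ + (-2)P₁ + (-2/7)P₂ + (24/35)P₄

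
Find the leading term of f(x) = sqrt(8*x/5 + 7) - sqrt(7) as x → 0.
4*sqrt(7)*x/35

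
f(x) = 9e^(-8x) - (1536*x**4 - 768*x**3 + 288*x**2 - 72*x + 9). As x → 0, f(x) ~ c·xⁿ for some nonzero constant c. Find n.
5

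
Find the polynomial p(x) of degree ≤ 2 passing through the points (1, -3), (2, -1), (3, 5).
2*x**2 - 4*x - 1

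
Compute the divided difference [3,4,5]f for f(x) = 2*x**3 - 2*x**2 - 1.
22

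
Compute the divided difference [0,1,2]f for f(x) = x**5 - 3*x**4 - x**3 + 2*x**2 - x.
-7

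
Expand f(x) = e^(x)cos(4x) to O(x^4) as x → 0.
1 + x - 15*x**2/2 - 47*x**3/6 + O(x**4)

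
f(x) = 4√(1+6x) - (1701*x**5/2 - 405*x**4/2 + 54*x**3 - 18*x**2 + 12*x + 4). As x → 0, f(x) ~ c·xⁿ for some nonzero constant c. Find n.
6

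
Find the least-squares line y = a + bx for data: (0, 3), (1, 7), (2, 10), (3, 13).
a = 33/10, b = 33/10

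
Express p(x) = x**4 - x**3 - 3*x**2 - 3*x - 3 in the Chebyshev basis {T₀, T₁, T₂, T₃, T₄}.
(-33/8)T₀ + (-15/4)T₁ - T₂ + (-1/4)T₃ + (1/8)T₄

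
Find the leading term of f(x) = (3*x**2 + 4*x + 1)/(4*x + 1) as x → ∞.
3*x/4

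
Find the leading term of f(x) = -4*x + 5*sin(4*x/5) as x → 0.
-32*x**3/75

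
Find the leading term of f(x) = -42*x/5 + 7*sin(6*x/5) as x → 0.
-252*x**3/125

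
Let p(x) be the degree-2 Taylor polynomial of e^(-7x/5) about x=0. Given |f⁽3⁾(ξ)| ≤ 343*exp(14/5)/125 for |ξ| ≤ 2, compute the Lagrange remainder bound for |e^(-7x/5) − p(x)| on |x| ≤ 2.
1372*exp(14/5)/375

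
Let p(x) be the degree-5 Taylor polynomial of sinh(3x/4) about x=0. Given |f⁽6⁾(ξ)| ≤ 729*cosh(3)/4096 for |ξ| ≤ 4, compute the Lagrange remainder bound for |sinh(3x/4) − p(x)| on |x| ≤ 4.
81*cosh(3)/80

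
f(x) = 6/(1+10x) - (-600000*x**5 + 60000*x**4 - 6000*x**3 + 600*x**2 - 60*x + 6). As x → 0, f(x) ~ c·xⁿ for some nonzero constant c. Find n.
6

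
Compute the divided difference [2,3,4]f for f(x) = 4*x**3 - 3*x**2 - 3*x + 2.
33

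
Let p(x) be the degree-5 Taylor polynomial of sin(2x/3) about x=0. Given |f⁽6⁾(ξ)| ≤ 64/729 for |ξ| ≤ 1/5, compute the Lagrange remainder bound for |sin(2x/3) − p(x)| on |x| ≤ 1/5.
4/512578125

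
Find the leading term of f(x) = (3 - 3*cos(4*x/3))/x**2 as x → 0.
8/3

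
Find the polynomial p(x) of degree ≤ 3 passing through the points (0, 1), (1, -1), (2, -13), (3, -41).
-x**3 - 2*x**2 + x + 1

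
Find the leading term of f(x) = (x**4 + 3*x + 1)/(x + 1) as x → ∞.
x**3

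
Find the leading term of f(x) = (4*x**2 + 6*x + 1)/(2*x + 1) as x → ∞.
2*x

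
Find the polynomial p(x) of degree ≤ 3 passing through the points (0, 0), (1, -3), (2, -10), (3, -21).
-2*x**2 - x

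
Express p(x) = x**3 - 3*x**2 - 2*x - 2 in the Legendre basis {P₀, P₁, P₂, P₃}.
(-3)P₀ + (-7/5)P₁ + (-2)P₂ + (2/5)P₃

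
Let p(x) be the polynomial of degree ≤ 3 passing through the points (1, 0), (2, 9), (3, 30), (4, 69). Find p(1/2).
-15/8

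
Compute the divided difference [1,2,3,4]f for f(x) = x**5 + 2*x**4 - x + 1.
85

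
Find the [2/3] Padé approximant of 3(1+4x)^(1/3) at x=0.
(56*x**2/3 + 16*x + 3)/(-32*x**3/81 + 8*x**2/3 + 4*x + 1)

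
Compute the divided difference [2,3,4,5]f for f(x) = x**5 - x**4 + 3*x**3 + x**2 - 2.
114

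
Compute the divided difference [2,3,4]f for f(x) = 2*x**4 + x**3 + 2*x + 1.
119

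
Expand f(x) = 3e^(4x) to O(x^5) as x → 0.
3 + 12*x + 24*x**2 + 32*x**3 + 32*x**4 + O(x**5)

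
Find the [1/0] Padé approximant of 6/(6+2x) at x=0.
1 - x/3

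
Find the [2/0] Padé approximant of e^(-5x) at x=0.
25*x**2/2 - 5*x + 1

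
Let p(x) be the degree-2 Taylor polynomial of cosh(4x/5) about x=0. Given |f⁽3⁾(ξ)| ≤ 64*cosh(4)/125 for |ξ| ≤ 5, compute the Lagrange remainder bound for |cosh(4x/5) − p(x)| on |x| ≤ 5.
32*cosh(4)/3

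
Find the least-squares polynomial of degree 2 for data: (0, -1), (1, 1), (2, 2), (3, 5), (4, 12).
-17/35 + (-3/7)x + (6/7)x²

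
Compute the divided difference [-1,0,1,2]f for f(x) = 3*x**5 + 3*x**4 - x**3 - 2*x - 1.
20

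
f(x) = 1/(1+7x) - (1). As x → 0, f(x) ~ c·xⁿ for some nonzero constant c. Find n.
1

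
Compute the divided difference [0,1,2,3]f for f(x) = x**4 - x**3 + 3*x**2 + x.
5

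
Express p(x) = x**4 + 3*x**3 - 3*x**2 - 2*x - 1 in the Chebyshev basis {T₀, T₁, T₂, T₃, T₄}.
(-17/8)T₀ + (1/4)T₁ - T₂ + (3/4)T₃ + (1/8)T₄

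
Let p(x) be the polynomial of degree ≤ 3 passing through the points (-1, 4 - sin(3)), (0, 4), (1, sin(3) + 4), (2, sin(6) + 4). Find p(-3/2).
-7*sin(3)/8 - 5*sin(6)/16 + 4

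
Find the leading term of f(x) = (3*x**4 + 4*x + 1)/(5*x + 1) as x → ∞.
3*x**3/5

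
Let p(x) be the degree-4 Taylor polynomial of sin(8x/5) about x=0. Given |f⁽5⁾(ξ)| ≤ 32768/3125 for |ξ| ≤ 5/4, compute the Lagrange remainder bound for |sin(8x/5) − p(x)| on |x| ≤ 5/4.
4/15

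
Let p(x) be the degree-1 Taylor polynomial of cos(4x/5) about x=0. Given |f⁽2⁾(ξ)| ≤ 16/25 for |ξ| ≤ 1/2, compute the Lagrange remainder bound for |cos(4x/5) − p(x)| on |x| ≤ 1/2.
2/25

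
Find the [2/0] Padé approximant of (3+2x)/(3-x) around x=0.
x**2/3 + x + 1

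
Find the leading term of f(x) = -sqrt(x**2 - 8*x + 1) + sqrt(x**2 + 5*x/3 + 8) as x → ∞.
29/6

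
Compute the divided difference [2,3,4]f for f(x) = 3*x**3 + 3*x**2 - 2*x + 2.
30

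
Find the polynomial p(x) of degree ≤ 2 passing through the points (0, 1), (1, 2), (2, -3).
-3*x**2 + 4*x + 1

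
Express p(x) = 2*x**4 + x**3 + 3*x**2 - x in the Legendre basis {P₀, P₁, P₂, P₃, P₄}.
(7/5)P₀ + (-2/5)P₁ + (22/7)P₂ + (2/5)P₃ + (16/35)P₄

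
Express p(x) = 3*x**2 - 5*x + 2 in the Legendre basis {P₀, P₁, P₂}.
(3)P₀ + (-5)P₁ + (2)P₂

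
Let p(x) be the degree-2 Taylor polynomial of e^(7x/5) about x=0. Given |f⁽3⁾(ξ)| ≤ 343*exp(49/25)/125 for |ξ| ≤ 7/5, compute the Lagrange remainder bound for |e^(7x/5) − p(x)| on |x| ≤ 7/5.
117649*exp(49/25)/93750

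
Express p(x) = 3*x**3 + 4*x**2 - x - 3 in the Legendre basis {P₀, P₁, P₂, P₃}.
(-5/3)P₀ + (4/5)P₁ + (8/3)P₂ + (6/5)P₃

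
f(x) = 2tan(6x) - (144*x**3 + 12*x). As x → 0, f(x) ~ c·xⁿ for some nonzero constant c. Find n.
5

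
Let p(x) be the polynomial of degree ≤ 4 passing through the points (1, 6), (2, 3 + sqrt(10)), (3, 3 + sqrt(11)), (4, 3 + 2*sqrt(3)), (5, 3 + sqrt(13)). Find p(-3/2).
-2145*sqrt(10)/32 - 1365*sqrt(3)/16 + 1155*sqrt(13)/128 + 9393/128 + 5005*sqrt(11)/64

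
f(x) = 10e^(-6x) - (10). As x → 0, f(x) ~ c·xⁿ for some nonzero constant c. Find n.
1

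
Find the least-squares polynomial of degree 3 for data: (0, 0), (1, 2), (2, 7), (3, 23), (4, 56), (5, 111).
1/9 + (611/378)x + (-281/252)x² + (113/108)x³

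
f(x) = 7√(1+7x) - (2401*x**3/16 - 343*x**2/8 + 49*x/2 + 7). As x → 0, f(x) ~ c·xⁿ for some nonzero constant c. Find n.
4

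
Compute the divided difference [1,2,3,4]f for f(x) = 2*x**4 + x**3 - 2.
21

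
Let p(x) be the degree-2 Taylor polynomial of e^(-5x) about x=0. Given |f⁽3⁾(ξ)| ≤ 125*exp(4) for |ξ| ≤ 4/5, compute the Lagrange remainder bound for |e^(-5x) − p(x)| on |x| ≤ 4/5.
32*exp(4)/3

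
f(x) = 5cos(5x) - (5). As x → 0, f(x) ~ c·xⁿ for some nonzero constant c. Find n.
2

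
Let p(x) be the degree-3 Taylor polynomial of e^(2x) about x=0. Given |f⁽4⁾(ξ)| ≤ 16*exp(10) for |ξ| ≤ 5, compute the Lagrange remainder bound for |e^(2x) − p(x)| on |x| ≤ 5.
1250*exp(10)/3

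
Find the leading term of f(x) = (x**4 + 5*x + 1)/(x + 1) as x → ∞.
x**3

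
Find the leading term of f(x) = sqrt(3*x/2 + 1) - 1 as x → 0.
3*x/4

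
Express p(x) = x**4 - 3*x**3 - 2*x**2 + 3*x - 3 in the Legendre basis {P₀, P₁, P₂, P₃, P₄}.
(-52/15)P₀ + (6/5)P₁ + (-16/21)P₂ + (-6/5)P₃ + (8/35)P₄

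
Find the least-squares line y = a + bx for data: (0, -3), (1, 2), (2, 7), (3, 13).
a = -16/5, b = 53/10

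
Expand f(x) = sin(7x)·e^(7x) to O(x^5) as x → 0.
7*x + 49*x**2 + 343*x**3/3 + O(x**5)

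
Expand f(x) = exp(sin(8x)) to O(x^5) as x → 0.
1 + 8*x + 32*x**2 - 512*x**4 + O(x**5)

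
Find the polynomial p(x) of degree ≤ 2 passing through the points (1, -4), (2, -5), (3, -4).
x**2 - 4*x - 1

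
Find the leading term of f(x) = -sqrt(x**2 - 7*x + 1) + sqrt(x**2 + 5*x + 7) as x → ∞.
6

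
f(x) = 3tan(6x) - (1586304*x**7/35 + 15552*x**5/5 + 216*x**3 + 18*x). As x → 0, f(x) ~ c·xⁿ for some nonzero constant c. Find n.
9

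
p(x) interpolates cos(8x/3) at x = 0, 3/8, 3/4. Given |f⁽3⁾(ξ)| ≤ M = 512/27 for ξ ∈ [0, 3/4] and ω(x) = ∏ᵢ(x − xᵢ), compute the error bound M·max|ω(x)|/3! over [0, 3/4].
sqrt(3)/27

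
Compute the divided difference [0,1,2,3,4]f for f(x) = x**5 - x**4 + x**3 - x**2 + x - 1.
9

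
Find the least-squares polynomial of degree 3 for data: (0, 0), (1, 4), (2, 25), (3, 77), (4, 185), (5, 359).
5/126 + (1447/756)x + (-209/252)x² + (80/27)x³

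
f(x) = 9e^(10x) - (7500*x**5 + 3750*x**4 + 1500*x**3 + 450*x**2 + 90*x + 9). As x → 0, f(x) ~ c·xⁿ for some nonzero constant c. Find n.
6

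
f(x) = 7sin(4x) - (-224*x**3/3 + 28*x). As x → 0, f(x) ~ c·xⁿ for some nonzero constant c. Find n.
5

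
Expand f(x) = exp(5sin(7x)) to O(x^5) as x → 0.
1 + 35*x + 1225*x**2/2 + 6860*x**3 + 420175*x**4/8 + O(x**5)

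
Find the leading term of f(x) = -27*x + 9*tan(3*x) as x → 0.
81*x**3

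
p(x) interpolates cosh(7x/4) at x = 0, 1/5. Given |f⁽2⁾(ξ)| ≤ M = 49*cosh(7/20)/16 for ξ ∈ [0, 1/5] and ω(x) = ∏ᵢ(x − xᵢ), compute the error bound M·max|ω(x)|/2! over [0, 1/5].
49*cosh(7/20)/3200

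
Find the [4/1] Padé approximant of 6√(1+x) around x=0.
(9*x**4/320 - 3*x**3/20 + 27*x**2/20 + 36*x/5 + 6)/(7*x/10 + 1)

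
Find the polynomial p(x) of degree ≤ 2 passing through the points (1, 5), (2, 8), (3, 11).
3*x + 2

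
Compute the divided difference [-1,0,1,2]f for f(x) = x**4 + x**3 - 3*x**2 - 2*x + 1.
3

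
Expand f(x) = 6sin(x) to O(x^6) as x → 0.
6*x - x**3 + x**5/20 + O(x**6)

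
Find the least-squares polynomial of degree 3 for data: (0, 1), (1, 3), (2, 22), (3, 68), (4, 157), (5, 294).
10/9 + (-1189/378)x + (745/252)x² + (203/108)x³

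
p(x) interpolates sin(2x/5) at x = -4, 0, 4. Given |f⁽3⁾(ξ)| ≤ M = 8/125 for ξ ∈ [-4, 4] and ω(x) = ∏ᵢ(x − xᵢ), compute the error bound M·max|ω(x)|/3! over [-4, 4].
512*sqrt(3)/3375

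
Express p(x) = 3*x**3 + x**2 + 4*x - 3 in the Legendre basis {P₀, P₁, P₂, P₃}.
(-8/3)P₀ + (29/5)P₁ + (2/3)P₂ + (6/5)P₃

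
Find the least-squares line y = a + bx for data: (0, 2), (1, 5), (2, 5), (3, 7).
a = 5/2, b = 3/2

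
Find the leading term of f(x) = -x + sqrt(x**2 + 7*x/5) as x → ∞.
7/10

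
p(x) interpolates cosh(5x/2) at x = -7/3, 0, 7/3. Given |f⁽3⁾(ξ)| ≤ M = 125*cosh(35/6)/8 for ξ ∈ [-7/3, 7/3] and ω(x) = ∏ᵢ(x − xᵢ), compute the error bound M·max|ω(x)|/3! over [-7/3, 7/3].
42875*sqrt(3)*cosh(35/6)/5832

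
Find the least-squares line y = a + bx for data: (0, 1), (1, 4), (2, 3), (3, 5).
a = 8/5, b = 11/10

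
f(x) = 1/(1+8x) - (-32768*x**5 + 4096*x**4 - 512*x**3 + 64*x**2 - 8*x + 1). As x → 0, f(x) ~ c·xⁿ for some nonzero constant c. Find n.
6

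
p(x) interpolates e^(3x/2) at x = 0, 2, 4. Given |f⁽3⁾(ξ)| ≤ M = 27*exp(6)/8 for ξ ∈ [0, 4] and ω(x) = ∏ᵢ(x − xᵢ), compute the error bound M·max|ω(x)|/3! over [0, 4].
sqrt(3)*exp(6)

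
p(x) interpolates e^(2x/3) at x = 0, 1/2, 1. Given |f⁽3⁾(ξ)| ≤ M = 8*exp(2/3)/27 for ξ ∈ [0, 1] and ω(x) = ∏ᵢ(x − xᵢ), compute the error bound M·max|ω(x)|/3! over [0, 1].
sqrt(3)*exp(2/3)/729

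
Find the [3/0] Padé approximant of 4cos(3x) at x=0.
4 - 18*x**2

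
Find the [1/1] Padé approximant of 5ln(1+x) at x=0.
5*x/(x/2 + 1)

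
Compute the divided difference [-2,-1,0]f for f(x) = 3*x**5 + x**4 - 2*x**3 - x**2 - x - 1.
-33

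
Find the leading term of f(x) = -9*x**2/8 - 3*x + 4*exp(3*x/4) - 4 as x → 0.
9*x**3/32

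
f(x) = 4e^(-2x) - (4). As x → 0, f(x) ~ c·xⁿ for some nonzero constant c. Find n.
1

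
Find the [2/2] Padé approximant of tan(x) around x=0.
x/(1 - x**2/3)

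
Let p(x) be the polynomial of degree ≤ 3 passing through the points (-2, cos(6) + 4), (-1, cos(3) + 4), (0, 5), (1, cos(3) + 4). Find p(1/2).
cos(6)/16 + 79/16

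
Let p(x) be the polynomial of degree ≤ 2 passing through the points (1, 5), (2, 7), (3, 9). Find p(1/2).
4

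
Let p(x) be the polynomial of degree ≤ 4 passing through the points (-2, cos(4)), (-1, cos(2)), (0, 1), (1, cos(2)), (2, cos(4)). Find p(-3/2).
-35/64 + 21*cos(2)/16 + 15*cos(4)/64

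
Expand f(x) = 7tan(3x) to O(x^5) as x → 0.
21*x + 63*x**3 + O(x**5)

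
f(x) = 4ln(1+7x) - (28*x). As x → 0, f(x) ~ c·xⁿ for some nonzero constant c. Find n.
2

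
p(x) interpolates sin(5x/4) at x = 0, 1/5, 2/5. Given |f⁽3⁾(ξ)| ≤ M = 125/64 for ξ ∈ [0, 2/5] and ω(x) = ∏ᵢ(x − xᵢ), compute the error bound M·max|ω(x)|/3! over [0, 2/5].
sqrt(3)/1728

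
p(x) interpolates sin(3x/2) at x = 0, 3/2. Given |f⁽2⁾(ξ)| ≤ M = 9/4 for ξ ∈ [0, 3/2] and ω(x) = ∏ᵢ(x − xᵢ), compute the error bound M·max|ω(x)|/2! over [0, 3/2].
81/128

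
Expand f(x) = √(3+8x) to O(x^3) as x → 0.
sqrt(3) + 4*sqrt(3)*x/3 - 8*sqrt(3)*x**2/9 + O(x**3)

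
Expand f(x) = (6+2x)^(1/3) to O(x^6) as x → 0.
6**(1/3) + 6**(1/3)*x/9 - 6**(1/3)*x**2/81 + 5*6**(1/3)*x**3/2187 - 10*6**(1/3)*x**4/19683 + 22*6**(1/3)*x**5/177147 + O(x**6)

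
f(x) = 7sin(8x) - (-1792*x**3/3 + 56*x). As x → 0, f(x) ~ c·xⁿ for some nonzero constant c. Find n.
5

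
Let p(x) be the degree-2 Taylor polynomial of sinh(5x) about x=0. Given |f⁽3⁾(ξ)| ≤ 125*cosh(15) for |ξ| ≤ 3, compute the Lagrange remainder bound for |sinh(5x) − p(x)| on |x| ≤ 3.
1125*cosh(15)/2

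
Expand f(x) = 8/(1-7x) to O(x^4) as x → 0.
8 + 56*x + 392*x**2 + 2744*x**3 + O(x**4)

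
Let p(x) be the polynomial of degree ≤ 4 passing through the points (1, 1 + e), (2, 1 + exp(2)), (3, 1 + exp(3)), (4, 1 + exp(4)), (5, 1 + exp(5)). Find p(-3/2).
-1365*exp(4)/32 - 2145*exp(2)/32 + 1 + 3003*e/128 + 1155*exp(5)/128 + 5005*exp(3)/64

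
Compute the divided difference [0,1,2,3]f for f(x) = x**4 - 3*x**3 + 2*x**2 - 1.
3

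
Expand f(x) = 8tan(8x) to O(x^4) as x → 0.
64*x + 4096*x**3/3 + O(x**4)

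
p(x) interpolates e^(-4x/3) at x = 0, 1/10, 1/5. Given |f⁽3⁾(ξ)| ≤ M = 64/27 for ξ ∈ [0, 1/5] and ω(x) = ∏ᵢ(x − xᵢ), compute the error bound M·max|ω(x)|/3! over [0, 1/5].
8*sqrt(3)/91125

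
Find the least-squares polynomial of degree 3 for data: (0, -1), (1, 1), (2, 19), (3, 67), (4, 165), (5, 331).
-74/63 + (629/378)x + (-235/126)x² + (80/27)x³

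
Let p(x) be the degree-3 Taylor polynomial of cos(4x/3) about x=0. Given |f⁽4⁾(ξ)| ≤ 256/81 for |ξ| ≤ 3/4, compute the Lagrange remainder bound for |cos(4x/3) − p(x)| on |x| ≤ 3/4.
1/24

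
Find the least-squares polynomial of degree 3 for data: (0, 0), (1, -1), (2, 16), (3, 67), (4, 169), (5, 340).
-1/14 + (-313/84)x + (5/28)x² + (17/6)x³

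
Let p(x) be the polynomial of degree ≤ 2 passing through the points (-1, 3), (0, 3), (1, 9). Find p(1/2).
21/4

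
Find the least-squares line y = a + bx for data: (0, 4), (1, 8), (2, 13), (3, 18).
a = 37/10, b = 47/10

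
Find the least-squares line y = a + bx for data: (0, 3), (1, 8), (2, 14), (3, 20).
a = 27/10, b = 57/10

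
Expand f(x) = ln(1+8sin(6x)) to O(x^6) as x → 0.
48*x - 1152*x**2 + 36576*x**3 - 1313280*x**4 + 50297760*x**5 + O(x**6)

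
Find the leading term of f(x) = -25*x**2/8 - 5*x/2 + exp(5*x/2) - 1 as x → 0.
125*x**3/48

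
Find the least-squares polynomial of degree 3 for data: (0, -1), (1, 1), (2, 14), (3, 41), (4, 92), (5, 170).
-19/18 + (-59/108)x + (67/36)x² + (55/54)x³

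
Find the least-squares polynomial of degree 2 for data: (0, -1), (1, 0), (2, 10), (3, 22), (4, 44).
-39/35 + (-48/35)x + (22/7)x²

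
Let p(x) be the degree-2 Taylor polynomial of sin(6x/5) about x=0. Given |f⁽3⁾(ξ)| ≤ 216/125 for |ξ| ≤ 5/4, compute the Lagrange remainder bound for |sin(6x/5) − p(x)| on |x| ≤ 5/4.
9/16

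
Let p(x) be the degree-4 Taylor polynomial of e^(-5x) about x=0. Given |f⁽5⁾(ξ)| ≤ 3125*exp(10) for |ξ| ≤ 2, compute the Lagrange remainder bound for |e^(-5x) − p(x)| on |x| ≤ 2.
2500*exp(10)/3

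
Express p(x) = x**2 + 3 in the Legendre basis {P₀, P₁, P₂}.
(10/3)P₀ + (2/3)P₂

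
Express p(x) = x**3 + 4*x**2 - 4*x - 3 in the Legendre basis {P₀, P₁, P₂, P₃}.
(-5/3)P₀ + (-17/5)P₁ + (8/3)P₂ + (2/5)P₃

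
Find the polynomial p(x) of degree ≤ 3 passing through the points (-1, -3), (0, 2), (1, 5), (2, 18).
2*x**3 - x**2 + 2*x + 2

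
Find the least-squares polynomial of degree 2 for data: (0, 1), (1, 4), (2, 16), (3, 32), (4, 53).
18/35 + (62/35)x + (20/7)x²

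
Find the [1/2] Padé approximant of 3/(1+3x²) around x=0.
3/(3*x**2 + 1)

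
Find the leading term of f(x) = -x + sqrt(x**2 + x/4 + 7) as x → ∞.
1/8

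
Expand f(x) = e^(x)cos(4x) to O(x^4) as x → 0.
1 + x - 15*x**2/2 - 47*x**3/6 + O(x**4)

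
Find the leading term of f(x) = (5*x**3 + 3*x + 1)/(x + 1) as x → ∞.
5*x**2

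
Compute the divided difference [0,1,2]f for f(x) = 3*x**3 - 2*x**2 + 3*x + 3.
7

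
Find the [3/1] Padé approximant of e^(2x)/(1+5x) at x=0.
(1106*x**3/753 + 496*x**2/251 + 504*x/251 + 1)/(1257*x/251 + 1)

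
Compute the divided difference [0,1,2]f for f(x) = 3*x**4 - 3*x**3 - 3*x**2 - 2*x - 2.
9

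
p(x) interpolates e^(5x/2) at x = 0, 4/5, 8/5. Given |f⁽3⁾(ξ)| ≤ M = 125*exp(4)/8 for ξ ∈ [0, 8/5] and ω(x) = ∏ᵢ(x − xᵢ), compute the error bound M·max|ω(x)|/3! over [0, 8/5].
8*sqrt(3)*exp(4)/27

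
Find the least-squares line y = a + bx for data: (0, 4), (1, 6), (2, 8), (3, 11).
a = 19/5, b = 23/10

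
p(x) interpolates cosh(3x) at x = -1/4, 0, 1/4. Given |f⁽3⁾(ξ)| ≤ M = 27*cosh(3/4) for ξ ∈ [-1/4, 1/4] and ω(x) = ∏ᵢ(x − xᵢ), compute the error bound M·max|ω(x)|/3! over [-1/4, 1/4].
sqrt(3)*cosh(3/4)/64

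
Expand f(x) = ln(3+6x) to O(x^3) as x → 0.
log(3) + 2*x - 2*x**2 + O(x**3)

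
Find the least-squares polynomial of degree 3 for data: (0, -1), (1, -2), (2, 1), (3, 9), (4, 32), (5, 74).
-7/6 + (211/252)x + (-85/42)x² + (35/36)x³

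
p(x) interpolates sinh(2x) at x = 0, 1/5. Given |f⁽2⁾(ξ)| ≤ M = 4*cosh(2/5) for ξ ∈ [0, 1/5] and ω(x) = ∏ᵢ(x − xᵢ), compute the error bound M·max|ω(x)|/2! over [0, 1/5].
cosh(2/5)/50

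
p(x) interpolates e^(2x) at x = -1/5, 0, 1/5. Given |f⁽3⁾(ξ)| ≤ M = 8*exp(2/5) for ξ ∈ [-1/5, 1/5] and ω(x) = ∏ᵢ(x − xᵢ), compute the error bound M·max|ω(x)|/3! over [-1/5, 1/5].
8*sqrt(3)*exp(2/5)/3375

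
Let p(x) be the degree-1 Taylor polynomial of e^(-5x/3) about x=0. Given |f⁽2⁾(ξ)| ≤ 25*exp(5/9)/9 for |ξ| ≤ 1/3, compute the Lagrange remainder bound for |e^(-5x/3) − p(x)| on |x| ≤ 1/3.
25*exp(5/9)/162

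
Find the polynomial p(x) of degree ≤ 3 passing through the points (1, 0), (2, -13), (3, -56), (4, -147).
-3*x**3 + 3*x**2 - x + 1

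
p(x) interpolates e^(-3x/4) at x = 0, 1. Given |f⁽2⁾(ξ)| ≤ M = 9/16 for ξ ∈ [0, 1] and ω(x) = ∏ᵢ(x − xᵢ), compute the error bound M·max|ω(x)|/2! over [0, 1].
9/128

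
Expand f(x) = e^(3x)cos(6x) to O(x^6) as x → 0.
1 + 3*x - 27*x**2/2 - 99*x**3/2 - 189*x**4/8 + 3321*x**5/40 + O(x**6)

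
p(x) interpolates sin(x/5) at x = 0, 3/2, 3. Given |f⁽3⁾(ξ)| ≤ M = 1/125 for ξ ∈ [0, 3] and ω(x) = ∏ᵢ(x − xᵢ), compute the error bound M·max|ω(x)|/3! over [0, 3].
sqrt(3)/1000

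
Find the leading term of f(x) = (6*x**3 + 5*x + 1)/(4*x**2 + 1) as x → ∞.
3*x/2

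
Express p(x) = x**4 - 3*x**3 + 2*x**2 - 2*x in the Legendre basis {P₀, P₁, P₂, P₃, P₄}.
(13/15)P₀ + (-19/5)P₁ + (40/21)P₂ + (-6/5)P₃ + (8/35)P₄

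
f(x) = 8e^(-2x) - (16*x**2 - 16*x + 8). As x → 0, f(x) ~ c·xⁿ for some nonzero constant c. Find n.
3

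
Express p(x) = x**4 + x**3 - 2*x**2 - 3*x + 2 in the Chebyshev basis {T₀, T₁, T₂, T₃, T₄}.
(11/8)T₀ + (-9/4)T₁ + (-1/2)T₂ + (1/4)T₃ + (1/8)T₄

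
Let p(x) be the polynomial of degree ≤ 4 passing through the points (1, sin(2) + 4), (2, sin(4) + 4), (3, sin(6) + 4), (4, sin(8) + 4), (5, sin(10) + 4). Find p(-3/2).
-1365*sin(8)/32 + 5005*sin(6)/64 + 1155*sin(10)/128 + 4 + 3003*sin(2)/128 - 2145*sin(4)/32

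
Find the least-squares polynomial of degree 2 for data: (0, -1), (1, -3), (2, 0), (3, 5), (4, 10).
-53/35 + (-11/7)x + (8/7)x²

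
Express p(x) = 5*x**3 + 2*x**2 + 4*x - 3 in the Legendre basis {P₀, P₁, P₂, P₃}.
(-7/3)P₀ + (7)P₁ + (4/3)P₂ + (2)P₃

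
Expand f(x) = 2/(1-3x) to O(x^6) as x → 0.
2 + 6*x + 18*x**2 + 54*x**3 + 162*x**4 + 486*x**5 + O(x**6)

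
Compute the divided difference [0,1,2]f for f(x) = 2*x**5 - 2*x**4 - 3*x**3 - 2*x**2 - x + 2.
5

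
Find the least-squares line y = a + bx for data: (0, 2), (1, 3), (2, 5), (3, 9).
a = 13/10, b = 23/10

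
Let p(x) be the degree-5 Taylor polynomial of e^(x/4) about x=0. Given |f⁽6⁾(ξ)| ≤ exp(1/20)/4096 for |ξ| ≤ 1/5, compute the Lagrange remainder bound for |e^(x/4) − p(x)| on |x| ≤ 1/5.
exp(1/20)/46080000000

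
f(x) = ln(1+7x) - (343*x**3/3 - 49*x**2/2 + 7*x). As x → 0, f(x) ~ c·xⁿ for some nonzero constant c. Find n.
4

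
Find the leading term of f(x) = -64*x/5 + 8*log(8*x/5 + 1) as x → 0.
-256*x**2/25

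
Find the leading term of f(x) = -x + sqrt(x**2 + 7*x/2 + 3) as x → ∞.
7/4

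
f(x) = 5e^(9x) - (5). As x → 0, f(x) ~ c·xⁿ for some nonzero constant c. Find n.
1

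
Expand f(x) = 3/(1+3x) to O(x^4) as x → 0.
3 - 9*x + 27*x**2 - 81*x**3 + O(x**4)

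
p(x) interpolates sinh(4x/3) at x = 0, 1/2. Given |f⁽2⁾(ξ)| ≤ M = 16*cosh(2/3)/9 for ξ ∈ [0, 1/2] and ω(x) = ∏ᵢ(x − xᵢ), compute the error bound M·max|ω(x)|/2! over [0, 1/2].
cosh(2/3)/18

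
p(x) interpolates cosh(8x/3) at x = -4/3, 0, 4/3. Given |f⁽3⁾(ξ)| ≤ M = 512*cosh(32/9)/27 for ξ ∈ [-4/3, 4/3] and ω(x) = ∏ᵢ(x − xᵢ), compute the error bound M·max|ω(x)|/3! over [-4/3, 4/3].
32768*sqrt(3)*cosh(32/9)/19683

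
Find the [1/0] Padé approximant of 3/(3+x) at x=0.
1 - x/3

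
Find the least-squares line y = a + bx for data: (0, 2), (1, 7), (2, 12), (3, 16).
a = 11/5, b = 47/10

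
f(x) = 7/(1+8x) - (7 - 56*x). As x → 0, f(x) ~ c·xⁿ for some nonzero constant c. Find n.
2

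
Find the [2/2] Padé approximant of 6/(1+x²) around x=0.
6/(x**2 + 1)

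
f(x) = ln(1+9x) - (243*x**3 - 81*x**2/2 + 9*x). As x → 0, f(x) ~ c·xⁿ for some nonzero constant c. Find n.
4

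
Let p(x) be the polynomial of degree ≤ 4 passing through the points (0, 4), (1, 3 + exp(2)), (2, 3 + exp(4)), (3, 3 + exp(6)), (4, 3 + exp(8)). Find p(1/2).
-5*exp(8)/128 - 35*exp(4)/64 + 419/128 + 35*exp(2)/32 + 7*exp(6)/32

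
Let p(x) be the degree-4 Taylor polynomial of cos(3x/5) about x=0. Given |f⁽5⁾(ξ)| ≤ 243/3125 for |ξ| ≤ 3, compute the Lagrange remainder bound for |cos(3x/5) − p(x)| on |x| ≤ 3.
19683/125000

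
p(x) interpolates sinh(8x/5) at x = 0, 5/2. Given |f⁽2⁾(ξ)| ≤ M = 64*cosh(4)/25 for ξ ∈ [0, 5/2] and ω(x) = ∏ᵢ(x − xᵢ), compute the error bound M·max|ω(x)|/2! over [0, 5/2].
2*cosh(4)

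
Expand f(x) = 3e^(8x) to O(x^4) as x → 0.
3 + 24*x + 96*x**2 + 256*x**3 + O(x**4)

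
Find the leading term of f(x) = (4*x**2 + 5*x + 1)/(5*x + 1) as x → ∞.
4*x/5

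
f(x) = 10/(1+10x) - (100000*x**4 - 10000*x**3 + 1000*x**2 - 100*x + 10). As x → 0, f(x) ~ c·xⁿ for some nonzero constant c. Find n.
5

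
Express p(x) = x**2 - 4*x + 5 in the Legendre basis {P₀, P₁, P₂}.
(16/3)P₀ + (-4)P₁ + (2/3)P₂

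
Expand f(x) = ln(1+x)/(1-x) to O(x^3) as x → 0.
x + x**2/2 + O(x**3)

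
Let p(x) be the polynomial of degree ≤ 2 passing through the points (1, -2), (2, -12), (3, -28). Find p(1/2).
3/4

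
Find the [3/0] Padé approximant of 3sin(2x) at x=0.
-4*x**3 + 6*x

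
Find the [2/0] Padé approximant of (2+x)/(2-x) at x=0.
x**2/2 + x + 1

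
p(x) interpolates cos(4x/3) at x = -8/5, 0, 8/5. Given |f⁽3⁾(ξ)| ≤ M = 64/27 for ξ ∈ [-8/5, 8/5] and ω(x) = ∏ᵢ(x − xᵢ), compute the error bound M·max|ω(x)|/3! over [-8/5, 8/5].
32768*sqrt(3)/91125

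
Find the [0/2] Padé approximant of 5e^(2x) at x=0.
5/(2*x**2 - 2*x + 1)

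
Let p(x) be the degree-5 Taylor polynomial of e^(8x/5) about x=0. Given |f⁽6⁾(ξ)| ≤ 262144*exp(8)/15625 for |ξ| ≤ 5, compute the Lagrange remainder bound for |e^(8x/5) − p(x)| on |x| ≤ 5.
16384*exp(8)/45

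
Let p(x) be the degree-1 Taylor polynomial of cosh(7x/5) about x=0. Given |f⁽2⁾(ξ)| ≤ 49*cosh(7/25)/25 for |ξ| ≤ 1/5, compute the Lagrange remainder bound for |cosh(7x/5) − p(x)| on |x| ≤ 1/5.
49*cosh(7/25)/1250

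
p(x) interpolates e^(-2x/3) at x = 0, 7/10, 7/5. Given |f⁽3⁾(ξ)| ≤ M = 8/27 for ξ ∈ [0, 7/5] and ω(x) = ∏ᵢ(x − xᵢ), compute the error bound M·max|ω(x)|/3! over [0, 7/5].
343*sqrt(3)/91125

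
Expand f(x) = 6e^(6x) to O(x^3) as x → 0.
6 + 36*x + 108*x**2 + O(x**3)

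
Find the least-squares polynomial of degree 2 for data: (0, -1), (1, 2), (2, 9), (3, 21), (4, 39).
-4/5 + (-1/10)x + (5/2)x²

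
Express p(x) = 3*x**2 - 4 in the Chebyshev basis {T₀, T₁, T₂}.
(-5/2)T₀ + (3/2)T₂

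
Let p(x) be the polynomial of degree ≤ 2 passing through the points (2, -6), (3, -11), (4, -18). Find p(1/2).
-9/4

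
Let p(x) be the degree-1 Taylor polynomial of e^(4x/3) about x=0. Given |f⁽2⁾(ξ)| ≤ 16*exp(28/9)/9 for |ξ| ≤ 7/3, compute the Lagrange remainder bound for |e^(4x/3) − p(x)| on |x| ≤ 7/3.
392*exp(28/9)/81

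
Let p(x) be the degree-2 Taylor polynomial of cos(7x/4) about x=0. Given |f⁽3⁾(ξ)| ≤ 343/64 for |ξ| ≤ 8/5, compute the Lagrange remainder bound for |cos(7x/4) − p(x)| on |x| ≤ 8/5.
1372/375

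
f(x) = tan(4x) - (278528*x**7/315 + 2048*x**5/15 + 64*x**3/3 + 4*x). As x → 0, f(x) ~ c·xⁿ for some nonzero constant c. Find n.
9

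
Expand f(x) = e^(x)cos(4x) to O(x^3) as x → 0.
1 + x - 15*x**2/2 + O(x**3)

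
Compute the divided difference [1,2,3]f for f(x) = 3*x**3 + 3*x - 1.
18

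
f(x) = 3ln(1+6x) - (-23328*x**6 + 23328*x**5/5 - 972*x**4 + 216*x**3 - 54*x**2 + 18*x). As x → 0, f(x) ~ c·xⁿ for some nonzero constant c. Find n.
7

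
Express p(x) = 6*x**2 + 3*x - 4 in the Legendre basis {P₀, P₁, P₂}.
(-2)P₀ + (3)P₁ + (4)P₂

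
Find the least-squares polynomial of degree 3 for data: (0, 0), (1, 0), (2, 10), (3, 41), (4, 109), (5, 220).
5/42 + (-401/252)x + (-31/42)x² + (71/36)x³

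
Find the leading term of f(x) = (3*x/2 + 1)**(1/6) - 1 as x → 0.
x/4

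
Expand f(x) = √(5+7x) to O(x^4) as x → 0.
sqrt(5) + 7*sqrt(5)*x/10 - 49*sqrt(5)*x**2/200 + 343*sqrt(5)*x**3/2000 + O(x**4)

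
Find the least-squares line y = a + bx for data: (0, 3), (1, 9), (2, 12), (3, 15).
a = 39/10, b = 39/10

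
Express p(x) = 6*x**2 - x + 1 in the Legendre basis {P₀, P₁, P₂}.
(3)P₀ - P₁ + (4)P₂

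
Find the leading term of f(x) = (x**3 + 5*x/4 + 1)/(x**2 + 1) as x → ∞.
x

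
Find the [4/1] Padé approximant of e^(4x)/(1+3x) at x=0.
(13024*x**4/1065 + 1888*x**3/213 + 2712*x**2/355 + 1292*x/355 + 1)/(937*x/355 + 1)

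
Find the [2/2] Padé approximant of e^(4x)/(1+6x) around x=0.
(152*x**2/51 + 46*x/17 + 1)/(-388*x**2/51 + 80*x/17 + 1)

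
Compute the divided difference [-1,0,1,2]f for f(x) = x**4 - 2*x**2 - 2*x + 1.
2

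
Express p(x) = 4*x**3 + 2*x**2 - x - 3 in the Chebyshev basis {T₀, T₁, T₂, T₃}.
(-2)T₀ + (2)T₁ + T₂ + T₃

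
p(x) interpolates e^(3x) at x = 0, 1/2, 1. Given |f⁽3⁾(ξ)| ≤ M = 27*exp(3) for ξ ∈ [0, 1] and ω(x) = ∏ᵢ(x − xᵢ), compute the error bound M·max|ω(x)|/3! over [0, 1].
sqrt(3)*exp(3)/8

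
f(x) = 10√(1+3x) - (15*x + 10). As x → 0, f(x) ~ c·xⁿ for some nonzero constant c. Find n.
2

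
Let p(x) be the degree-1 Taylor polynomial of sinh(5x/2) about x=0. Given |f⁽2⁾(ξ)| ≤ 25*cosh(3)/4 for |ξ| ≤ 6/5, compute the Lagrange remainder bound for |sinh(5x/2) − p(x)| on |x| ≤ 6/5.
9*cosh(3)/2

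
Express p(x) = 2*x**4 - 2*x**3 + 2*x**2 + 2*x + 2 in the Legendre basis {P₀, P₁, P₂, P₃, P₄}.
(46/15)P₀ + (4/5)P₁ + (52/21)P₂ + (-4/5)P₃ + (16/35)P₄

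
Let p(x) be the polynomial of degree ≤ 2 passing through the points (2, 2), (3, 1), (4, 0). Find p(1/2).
7/2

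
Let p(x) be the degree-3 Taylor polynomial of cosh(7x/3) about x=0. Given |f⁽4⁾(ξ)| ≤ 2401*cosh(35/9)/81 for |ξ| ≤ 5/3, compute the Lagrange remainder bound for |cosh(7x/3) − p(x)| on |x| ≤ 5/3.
1500625*cosh(35/9)/157464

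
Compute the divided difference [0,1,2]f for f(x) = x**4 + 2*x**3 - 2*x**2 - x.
11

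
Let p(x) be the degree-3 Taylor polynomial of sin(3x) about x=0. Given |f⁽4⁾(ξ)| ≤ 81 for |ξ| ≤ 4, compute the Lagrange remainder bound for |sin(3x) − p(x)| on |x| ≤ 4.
864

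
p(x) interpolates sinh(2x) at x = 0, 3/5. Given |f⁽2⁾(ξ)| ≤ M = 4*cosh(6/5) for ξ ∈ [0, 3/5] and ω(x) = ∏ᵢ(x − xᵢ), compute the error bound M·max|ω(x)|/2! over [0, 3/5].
9*cosh(6/5)/50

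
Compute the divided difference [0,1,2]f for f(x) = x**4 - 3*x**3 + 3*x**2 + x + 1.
1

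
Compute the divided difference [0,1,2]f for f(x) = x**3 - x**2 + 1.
2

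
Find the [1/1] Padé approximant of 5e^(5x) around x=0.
(25*x/2 + 5)/(1 - 5*x/2)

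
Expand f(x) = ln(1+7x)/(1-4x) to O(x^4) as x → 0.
7*x + 7*x**2/2 + 385*x**3/3 + O(x**4)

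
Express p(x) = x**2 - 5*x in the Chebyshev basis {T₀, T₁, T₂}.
(1/2)T₀ + (-5)T₁ + (1/2)T₂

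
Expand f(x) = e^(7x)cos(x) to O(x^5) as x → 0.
1 + 7*x + 24*x**2 + 161*x**3/3 + 527*x**4/6 + O(x**5)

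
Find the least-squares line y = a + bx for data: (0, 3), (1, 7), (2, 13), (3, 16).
a = 3, b = 9/2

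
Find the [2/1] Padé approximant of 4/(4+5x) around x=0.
1/(5*x/4 + 1)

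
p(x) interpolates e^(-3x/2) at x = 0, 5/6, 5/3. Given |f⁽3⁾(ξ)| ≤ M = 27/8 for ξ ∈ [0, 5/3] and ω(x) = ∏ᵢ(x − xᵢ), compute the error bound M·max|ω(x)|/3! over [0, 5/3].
125*sqrt(3)/1728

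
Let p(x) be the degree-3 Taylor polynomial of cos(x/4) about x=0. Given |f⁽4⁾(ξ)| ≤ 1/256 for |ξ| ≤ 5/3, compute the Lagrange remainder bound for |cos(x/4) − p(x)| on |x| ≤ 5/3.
625/497664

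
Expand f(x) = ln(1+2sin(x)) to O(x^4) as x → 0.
2*x - 2*x**2 + 7*x**3/3 + O(x**4)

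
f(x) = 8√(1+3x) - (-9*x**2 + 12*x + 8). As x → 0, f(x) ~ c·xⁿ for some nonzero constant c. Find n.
3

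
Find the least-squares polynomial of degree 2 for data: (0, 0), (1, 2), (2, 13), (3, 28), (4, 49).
-2/5 + (2/5)x + (3)x²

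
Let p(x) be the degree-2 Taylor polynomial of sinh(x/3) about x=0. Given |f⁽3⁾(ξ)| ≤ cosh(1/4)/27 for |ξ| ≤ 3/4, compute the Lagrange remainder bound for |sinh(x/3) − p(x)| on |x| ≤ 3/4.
cosh(1/4)/384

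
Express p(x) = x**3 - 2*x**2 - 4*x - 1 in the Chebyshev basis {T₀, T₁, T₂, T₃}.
(-2)T₀ + (-13/4)T₁ - T₂ + (1/4)T₃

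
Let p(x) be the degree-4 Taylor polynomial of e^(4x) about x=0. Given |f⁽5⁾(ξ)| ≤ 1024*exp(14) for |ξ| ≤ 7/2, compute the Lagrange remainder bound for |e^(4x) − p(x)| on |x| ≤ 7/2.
67228*exp(14)/15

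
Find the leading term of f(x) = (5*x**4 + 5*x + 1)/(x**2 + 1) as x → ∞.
5*x**2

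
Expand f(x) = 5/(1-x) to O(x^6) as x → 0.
5 + 5*x + 5*x**2 + 5*x**3 + 5*x**4 + 5*x**5 + O(x**6)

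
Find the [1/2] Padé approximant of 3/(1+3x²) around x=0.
3/(3*x**2 + 1)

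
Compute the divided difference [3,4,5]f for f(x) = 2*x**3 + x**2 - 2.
25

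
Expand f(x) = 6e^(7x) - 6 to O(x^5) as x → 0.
42*x + 147*x**2 + 343*x**3 + 2401*x**4/4 + O(x**5)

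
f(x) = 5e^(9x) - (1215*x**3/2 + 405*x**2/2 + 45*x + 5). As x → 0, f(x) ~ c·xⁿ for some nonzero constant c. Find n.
4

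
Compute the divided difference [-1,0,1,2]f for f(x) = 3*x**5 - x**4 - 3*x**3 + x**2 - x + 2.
10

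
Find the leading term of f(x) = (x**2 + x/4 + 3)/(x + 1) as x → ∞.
x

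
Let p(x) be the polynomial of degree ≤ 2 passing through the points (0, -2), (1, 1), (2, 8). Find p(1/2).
-1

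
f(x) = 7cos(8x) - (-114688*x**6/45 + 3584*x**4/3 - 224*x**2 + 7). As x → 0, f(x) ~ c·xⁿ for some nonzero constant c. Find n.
8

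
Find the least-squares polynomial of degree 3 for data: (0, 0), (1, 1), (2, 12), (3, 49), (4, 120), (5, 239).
8/63 + (-295/189)x + (-5/126)x² + (107/54)x³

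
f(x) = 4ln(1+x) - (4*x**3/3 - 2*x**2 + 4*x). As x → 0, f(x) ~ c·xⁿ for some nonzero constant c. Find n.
4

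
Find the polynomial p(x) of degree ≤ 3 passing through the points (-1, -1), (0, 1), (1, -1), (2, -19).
-2*x**3 - 2*x**2 + 2*x + 1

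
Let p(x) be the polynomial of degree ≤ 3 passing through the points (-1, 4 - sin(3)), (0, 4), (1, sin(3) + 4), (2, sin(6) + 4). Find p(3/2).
5*sin(6)/16 + 7*sin(3)/8 + 4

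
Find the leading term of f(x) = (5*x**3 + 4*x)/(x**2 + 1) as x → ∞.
5*x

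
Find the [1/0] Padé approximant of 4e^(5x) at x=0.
20*x + 4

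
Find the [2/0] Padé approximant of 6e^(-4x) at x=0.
48*x**2 - 24*x + 6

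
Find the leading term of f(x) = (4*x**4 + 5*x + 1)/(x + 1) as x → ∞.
4*x**3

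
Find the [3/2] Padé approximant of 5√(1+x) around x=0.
(5*x**3/32 + 45*x**2/16 + 15*x/2 + 5)/(3*x**2/16 + x + 1)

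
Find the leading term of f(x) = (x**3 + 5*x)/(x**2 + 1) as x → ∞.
x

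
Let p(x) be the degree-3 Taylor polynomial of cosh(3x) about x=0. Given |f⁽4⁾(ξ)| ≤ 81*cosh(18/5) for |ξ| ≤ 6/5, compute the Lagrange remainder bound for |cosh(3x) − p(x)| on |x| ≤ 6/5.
4374*cosh(18/5)/625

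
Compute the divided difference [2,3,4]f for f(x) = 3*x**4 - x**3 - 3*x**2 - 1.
153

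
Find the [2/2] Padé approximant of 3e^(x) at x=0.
(x**2/4 + 3*x/2 + 3)/(x**2/12 - x/2 + 1)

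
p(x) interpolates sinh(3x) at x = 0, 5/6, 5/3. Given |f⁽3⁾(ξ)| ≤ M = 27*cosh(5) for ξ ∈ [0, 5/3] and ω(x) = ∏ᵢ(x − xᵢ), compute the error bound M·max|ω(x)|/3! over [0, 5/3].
125*sqrt(3)*cosh(5)/216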